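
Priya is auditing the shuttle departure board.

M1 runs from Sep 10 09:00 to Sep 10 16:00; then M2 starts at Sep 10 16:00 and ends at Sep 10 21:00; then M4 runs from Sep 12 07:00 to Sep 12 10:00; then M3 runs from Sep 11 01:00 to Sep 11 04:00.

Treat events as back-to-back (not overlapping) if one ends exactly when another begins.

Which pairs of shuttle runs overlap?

Sorted by start: M1, M2, M3, M4.
M2 starts exactly when M1 ends (back-to-back, no overlap), so nothing later overlaps M1 either.
M3 starts after M2 ends, so nothing later overlaps M2 either.
M4 starts after M3 ends.

no conflicts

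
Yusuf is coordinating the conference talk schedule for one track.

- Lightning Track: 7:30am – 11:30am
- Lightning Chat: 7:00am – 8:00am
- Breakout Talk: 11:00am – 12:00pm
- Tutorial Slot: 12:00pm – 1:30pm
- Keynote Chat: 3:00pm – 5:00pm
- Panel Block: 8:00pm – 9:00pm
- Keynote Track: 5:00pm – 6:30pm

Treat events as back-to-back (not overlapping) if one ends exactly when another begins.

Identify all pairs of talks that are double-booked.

Breakout Talk & Lightning Track, Lightning Chat & Lightning Track

Sorted by start: Lightning Chat, Lightning Track, Breakout Talk, Tutorial Slot, Keynote Chat, Keynote Track, Panel Block.
Lightning Track starts before Lightning Chat ends → Lightning Chat and Lightning Track overlap.
Breakout Talk starts after Lightning Chat ends; Lightning Chat is clear from here.
Breakout Talk starts before Lightning Track ends → Lightning Track and Breakout Talk overlap.
Tutorial Slot starts after Lightning Track ends; Lightning Track is clear from here.
Tutorial Slot starts exactly when Breakout Talk ends (back-to-back, no overlap); Breakout Talk is clear from here.
Keynote Chat starts after Tutorial Slot ends; Tutorial Slot is clear from here.
Keynote Track starts exactly when Keynote Chat ends (back-to-back, no overlap); Keynote Chat is clear from here.
Panel Block starts after Keynote Track ends.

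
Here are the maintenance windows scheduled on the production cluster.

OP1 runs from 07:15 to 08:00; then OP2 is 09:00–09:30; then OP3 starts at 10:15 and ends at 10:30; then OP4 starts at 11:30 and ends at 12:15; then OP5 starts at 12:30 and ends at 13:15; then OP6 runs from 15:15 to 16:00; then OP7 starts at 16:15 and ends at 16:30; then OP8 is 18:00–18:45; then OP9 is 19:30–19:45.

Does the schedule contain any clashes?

Two intervals overlap when each starts before the other ends.
Sorted by start: OP1, OP2, OP3, OP4, OP5, OP6, OP7, OP8, OP9.
OP2 starts after OP1 ends, so OP1 has no further overlaps.
OP3 starts after OP2 ends, so OP2 has no further overlaps.
OP4 starts after OP3 ends, so OP3 has no further overlaps.
OP5 starts after OP4 ends, so OP4 has no further overlaps.
OP6 starts after OP5 ends, so OP5 has no further overlaps.
OP7 starts after OP6 ends, so OP6 has no further overlaps.
OP8 starts after OP7 ends, so OP7 has no further overlaps.
OP9 starts after OP8 ends.
Every pair is clear; the schedule has no overlaps.

No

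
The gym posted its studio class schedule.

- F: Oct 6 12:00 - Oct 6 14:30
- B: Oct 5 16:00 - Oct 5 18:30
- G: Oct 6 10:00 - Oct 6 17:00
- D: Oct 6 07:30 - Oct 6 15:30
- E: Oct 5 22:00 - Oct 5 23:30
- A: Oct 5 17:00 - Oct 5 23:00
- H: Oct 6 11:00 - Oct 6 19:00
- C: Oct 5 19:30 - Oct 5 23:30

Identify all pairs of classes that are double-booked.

A & B, A & C, A & E, C & E, D & F, D & G, D & H, F & G, F & H, G & H

Sorted by start: B, A, C, E, D, G, H, F.
A starts before B ends → B and A overlap.
C starts after B ends, so nothing later overlaps B either.
C starts before A ends → A and C overlap.
E starts before A ends → A and E overlap.
D starts after A ends, so nothing later overlaps A either.
E starts before C ends → C and E overlap.
D starts after C ends, so nothing later overlaps C either.
D starts after E ends, so nothing later overlaps E either.
G starts before D ends → D and G overlap.
H starts before D ends → D and H overlap.
F starts before D ends → D and F overlap.
H starts before G ends → G and H overlap.
F starts before G ends → G and F overlap.
F starts before H ends → H and F overlap.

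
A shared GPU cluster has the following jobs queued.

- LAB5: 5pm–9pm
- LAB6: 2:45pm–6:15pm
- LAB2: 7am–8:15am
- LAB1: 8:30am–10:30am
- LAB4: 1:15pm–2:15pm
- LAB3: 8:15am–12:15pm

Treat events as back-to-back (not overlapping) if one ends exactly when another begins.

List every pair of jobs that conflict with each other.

Sorted by start: LAB2, LAB3, LAB1, LAB4, LAB6, LAB5.
LAB3 starts exactly when LAB2 ends (back-to-back, no overlap), so LAB2 has no further overlaps.
LAB1 starts before LAB3 ends → LAB3 and LAB1 overlap.
LAB4 starts after LAB3 ends, so LAB3 has no further overlaps.
LAB4 starts after LAB1 ends, so LAB1 has no further overlaps.
LAB6 starts after LAB4 ends, so LAB4 has no further overlaps.
LAB5 starts before LAB6 ends → LAB6 and LAB5 overlap.

LAB1 & LAB3, LAB5 & LAB6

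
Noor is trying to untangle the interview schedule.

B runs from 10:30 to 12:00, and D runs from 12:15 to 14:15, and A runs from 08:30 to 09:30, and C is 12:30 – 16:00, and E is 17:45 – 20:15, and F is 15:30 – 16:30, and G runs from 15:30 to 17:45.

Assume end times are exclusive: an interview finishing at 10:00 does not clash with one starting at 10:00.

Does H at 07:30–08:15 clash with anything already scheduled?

No — it doesn't clash with anything

A: starts 08:30 at or after H ends 08:15 → clear.
B: starts 10:30 at or after H ends 08:15 → clear.
D: starts 12:15 at or after H ends 08:15 → clear.
C: starts 12:30 at or after H ends 08:15 → clear.
F: starts 15:30 at or after H ends 08:15 → clear.
G: starts 15:30 at or after H ends 08:15 → clear.
E: starts 17:45 at or after H ends 08:15 → clear.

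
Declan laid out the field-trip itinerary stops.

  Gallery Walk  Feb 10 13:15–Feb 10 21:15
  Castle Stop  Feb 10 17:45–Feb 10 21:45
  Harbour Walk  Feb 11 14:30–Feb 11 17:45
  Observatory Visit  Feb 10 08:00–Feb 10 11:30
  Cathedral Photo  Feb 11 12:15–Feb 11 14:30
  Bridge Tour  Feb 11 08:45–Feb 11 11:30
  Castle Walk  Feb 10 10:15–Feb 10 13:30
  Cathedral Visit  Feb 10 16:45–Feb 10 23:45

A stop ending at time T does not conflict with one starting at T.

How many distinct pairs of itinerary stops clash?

5

Sorted by start: Observatory Visit, Castle Walk, Gallery Walk, Cathedral Visit, Castle Stop, Bridge Tour, Cathedral Photo, Harbour Walk.
Castle Walk starts before Observatory Visit ends → Observatory Visit and Castle Walk overlap.
Gallery Walk starts after Observatory Visit ends; Observatory Visit is clear from here.
Gallery Walk starts before Castle Walk ends → Castle Walk and Gallery Walk overlap.
Cathedral Visit starts after Castle Walk ends; Castle Walk is clear from here.
Cathedral Visit starts before Gallery Walk ends → Gallery Walk and Cathedral Visit overlap.
Castle Stop starts before Gallery Walk ends → Gallery Walk and Castle Stop overlap.
Bridge Tour starts after Gallery Walk ends; Gallery Walk is clear from here.
Castle Stop starts before Cathedral Visit ends → Cathedral Visit and Castle Stop overlap.
Bridge Tour starts after Cathedral Visit ends; Cathedral Visit is clear from here.
Bridge Tour starts after Castle Stop ends; Castle Stop is clear from here.
Cathedral Photo starts after Bridge Tour ends; Bridge Tour is clear from here.
Harbour Walk starts exactly when Cathedral Photo ends (back-to-back, no overlap).
Overlapping pairs: Castle Stop & Cathedral Visit, Castle Stop & Gallery Walk, Castle Walk & Gallery Walk, Castle Walk & Observatory Visit, Cathedral Visit & Gallery Walk — 5 in total.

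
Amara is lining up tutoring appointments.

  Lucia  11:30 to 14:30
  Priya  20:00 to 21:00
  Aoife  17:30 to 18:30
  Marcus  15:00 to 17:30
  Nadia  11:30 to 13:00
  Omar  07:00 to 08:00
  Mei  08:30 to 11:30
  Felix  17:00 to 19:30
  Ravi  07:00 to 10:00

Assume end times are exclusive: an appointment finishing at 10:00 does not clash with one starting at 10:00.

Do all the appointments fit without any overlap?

Check each pair: they overlap iff neither finishes before the other starts.
Sorted by start: Ravi, Omar, Mei, Nadia, Lucia, Marcus, Felix, Aoife, Priya.
Omar starts before Ravi ends → Ravi and Omar overlap.
That's a conflict, so the schedule is not conflict-free.

No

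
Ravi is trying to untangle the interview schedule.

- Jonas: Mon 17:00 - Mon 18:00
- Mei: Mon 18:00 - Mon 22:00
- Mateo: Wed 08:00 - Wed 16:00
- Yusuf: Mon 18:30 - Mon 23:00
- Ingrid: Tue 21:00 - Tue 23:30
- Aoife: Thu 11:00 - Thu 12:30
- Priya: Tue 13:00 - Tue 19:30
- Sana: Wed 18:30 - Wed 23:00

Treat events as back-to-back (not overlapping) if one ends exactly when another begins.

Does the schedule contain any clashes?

Sorted by start: Jonas, Mei, Yusuf, Priya, Ingrid, Mateo, Sana, Aoife.
Mei starts exactly when Jonas ends (back-to-back, no overlap) — done with Jonas.
Yusuf starts before Mei ends → Mei and Yusuf overlap.
That's a conflict, so the schedule is not conflict-free.

Yes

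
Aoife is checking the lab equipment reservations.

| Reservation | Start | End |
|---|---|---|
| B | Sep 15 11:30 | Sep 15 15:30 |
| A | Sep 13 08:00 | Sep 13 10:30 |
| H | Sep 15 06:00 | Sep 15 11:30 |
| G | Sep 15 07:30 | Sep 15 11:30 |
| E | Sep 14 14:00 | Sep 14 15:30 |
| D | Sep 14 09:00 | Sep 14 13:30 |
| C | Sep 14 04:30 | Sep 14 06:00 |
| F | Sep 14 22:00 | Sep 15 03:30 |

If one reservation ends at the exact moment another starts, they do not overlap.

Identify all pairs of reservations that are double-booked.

G & H

Sorted by start: A, C, D, E, F, H, G, B.
C starts after A ends — done with A.
D starts after C ends — done with C.
E starts after D ends — done with D.
F starts after E ends — done with E.
H starts after F ends — done with F.
G starts before H ends → H and G overlap.
B starts exactly when H ends (back-to-back, no overlap).
B starts exactly when G ends (back-to-back, no overlap).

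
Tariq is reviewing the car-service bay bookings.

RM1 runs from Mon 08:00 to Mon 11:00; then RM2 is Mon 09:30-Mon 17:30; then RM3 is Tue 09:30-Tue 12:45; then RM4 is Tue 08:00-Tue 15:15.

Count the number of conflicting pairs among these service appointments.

Two intervals overlap when each starts before the other ends.
Sorted by start: RM1, RM2, RM4, RM3.
RM2 starts before RM1 ends → RM1 and RM2 overlap.
RM4 starts after RM1 ends, so RM1 has no further overlaps.
RM4 starts after RM2 ends, so RM2 has no further overlaps.
RM3 starts before RM4 ends → RM4 and RM3 overlap.
Overlapping pairs: RM1 & RM2, RM3 & RM4 — 2 in total.

2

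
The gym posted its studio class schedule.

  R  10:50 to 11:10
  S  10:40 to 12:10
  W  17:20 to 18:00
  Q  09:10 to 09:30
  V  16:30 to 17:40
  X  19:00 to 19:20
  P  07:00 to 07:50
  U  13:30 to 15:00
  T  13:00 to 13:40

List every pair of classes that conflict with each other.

R & S, T & U, V & W

Sorted by start: P, Q, S, R, T, U, V, W, X.
Q starts after P ends; P is clear from here.
S starts after Q ends; Q is clear from here.
R starts before S ends → S and R overlap.
T starts after S ends; S is clear from here.
T starts after R ends; R is clear from here.
U starts before T ends → T and U overlap.
V starts after T ends; T is clear from here.
V starts after U ends; U is clear from here.
W starts before V ends → V and W overlap.
X starts after V ends.
X starts after W ends.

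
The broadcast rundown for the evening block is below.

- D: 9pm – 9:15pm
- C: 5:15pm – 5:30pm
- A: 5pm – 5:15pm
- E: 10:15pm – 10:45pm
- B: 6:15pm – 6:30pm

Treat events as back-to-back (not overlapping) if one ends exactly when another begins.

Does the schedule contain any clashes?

Sorted by start: A, C, B, D, E.
C starts exactly when A ends (back-to-back, no overlap), so A has no further overlaps.
B starts after C ends, so C has no further overlaps.
D starts after B ends, so B has no further overlaps.
E starts after D ends.
Every pair is clear; the schedule has no overlaps.

No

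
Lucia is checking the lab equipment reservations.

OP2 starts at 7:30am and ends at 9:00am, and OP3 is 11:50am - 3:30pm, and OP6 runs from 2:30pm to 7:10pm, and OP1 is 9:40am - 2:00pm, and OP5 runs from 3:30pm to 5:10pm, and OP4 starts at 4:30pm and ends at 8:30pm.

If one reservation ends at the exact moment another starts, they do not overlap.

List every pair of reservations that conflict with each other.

Two intervals overlap when each starts before the other ends.
Sorted by start: OP2, OP1, OP3, OP6, OP5, OP4.
OP1 starts after OP2 ends — done with OP2.
OP3 starts before OP1 ends → OP1 and OP3 overlap.
OP6 starts after OP1 ends — done with OP1.
OP6 starts before OP3 ends → OP3 and OP6 overlap.
OP5 starts exactly when OP3 ends (back-to-back, no overlap) — done with OP3.
OP5 starts before OP6 ends → OP6 and OP5 overlap.
OP4 starts before OP6 ends → OP6 and OP4 overlap.
OP4 starts before OP5 ends → OP5 and OP4 overlap.

OP1 & OP3, OP3 & OP6, OP4 & OP5, OP4 & OP6, OP5 & OP6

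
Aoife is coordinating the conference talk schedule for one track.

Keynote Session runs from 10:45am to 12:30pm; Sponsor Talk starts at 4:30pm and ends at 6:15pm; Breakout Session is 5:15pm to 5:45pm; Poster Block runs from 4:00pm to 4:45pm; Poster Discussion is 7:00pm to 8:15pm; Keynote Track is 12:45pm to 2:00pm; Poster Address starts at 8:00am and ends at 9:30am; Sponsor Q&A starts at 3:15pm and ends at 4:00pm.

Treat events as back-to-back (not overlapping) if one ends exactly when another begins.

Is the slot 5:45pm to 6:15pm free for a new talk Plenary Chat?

No — it overlaps Sponsor Talk

Poster Address: ends 9:30am at or before Plenary Chat starts 5:45pm → clear.
Keynote Session: ends 12:30pm at or before Plenary Chat starts 5:45pm → clear.
Keynote Track: ends 2:00pm at or before Plenary Chat starts 5:45pm → clear.
Sponsor Q&A: ends 4:00pm at or before Plenary Chat starts 5:45pm → clear.
Poster Block: ends 4:45pm at or before Plenary Chat starts 5:45pm → clear.
Sponsor Talk: starts 4:30pm before Plenary Chat ends 6:15pm, and ends 6:15pm after Plenary Chat starts 5:45pm → overlap.
Breakout Session: ends 5:45pm at or before Plenary Chat starts 5:45pm → clear.
Poster Discussion: starts 7:00pm at or after Plenary Chat ends 6:15pm → clear.
Plenary Chat overlaps Sponsor Talk.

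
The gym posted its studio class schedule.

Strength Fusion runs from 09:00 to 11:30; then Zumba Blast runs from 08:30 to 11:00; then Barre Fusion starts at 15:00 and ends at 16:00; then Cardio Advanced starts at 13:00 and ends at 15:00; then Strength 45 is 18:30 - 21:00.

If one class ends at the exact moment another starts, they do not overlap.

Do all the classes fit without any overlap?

No

Sorted by start: Zumba Blast, Strength Fusion, Cardio Advanced, Barre Fusion, Strength 45.
Strength Fusion starts before Zumba Blast ends → Zumba Blast and Strength Fusion overlap.
That's a conflict, so the schedule is not conflict-free.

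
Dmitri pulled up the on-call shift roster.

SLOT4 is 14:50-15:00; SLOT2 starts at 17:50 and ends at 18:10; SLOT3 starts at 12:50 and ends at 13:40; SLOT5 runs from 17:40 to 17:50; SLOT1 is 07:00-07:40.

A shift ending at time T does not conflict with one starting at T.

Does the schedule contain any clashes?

No

Sorted by start: SLOT1, SLOT3, SLOT4, SLOT5, SLOT2.
SLOT3 starts after SLOT1 ends — done with SLOT1.
SLOT4 starts after SLOT3 ends — done with SLOT3.
SLOT5 starts after SLOT4 ends — done with SLOT4.
SLOT2 starts exactly when SLOT5 ends (back-to-back, no overlap).
Every pair is clear; the schedule has no overlaps.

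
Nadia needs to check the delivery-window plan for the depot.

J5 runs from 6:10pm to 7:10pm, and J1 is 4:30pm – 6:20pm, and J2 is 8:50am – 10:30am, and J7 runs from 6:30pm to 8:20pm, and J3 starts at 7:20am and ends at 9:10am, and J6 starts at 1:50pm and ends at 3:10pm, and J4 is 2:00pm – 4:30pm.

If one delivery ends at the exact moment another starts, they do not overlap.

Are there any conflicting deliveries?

Yes

Sorted by start: J3, J2, J6, J4, J1, J5, J7.
J2 starts before J3 ends → J3 and J2 overlap.
That's a conflict, so the schedule is not conflict-free.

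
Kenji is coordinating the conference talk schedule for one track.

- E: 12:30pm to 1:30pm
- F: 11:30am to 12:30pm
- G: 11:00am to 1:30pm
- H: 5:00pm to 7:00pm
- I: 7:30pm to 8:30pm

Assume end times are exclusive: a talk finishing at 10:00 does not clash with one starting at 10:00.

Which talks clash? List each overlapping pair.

E & G, F & G

Sorted by start: G, F, E, H, I.
F starts before G ends → G and F overlap.
E starts before G ends → G and E overlap.
H starts after G ends; G is clear from here.
E starts exactly when F ends (back-to-back, no overlap); F is clear from here.
H starts after E ends; E is clear from here.
I starts after H ends.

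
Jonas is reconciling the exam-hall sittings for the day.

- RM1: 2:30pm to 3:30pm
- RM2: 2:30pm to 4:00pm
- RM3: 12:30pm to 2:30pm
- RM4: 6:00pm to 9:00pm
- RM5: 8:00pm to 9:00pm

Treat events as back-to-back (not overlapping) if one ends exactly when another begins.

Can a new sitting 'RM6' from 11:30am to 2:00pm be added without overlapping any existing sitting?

No — it overlaps RM3

RM3: starts 12:30pm before RM6 ends 2:00pm, and ends 2:30pm after RM6 starts 11:30am → overlap.
RM1: starts 2:30pm at or after RM6 ends 2:00pm → clear.
RM2: starts 2:30pm at or after RM6 ends 2:00pm → clear.
RM4: starts 6:00pm at or after RM6 ends 2:00pm → clear.
RM5: starts 8:00pm at or after RM6 ends 2:00pm → clear.
RM6 overlaps RM3.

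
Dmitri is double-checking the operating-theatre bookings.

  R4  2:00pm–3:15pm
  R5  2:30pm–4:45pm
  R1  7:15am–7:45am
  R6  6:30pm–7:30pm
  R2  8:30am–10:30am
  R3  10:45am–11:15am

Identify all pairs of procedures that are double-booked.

R4 & R5

Check each pair: they overlap iff neither finishes before the other starts.
Sorted by start: R1, R2, R3, R4, R5, R6.
R2 starts after R1 ends; R1 is clear from here.
R3 starts after R2 ends; R2 is clear from here.
R4 starts after R3 ends; R3 is clear from here.
R5 starts before R4 ends → R4 and R5 overlap.
R6 starts after R4 ends.
R6 starts after R5 ends.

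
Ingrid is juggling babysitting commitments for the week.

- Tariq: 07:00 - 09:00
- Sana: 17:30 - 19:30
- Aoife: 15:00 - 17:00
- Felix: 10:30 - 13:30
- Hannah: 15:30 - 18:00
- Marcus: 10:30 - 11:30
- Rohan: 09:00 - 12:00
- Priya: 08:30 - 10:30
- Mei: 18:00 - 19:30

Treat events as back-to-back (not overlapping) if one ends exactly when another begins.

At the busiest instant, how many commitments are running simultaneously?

3

Walk through starts and ends in time order (an end at T is processed before a start at T):
07:00 start Tariq → 1
08:30 start Priya → 2
09:00 end Tariq → 1
09:00 start Rohan → 2
10:30 end Priya → 1
10:30 start Felix → 2
10:30 start Marcus → 3
11:30 end Marcus → 2
12:00 end Rohan → 1
13:30 end Felix → 0
15:00 start Aoife → 1
15:30 start Hannah → 2
17:00 end Aoife → 1
17:30 start Sana → 2
18:00 end Hannah → 1
18:00 start Mei → 2
19:30 end Mei → 1
19:30 end Sana → 0
Peak is 3, at 10:30 (Felix, Marcus, Rohan).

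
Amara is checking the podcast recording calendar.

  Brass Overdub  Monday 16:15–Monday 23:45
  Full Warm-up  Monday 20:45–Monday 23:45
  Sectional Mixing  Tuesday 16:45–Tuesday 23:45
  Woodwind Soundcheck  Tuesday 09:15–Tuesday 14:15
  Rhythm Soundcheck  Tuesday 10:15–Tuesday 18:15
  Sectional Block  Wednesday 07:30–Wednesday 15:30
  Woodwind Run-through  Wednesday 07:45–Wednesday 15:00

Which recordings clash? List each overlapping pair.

Sorted by start: Brass Overdub, Full Warm-up, Woodwind Soundcheck, Rhythm Soundcheck, Sectional Mixing, Sectional Block, Woodwind Run-through.
Full Warm-up starts before Brass Overdub ends → Brass Overdub and Full Warm-up overlap.
Woodwind Soundcheck starts after Brass Overdub ends — done with Brass Overdub.
Woodwind Soundcheck starts after Full Warm-up ends — done with Full Warm-up.
Rhythm Soundcheck starts before Woodwind Soundcheck ends → Woodwind Soundcheck and Rhythm Soundcheck overlap.
Sectional Mixing starts after Woodwind Soundcheck ends — done with Woodwind Soundcheck.
Sectional Mixing starts before Rhythm Soundcheck ends → Rhythm Soundcheck and Sectional Mixing overlap.
Sectional Block starts after Rhythm Soundcheck ends — done with Rhythm Soundcheck.
Sectional Block starts after Sectional Mixing ends — done with Sectional Mixing.
Woodwind Run-through starts before Sectional Block ends → Sectional Block and Woodwind Run-through overlap.

Brass Overdub & Full Warm-up, Rhythm Soundcheck & Sectional Mixing, Rhythm Soundcheck & Woodwind Soundcheck, Sectional Block & Woodwind Run-through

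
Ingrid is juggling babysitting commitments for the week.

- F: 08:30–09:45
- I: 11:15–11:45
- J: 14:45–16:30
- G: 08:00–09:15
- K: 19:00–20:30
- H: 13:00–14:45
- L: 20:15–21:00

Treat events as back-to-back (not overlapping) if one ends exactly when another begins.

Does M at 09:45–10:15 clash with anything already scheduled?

No — it doesn't clash with anything

G: ends 09:15 at or before M starts 09:45 → clear.
F: ends 09:45 at or before M starts 09:45 → clear.
I: starts 11:15 at or after M ends 10:15 → clear.
H: starts 13:00 at or after M ends 10:15 → clear.
J: starts 14:45 at or after M ends 10:15 → clear.
K: starts 19:00 at or after M ends 10:15 → clear.
L: starts 20:15 at or after M ends 10:15 → clear.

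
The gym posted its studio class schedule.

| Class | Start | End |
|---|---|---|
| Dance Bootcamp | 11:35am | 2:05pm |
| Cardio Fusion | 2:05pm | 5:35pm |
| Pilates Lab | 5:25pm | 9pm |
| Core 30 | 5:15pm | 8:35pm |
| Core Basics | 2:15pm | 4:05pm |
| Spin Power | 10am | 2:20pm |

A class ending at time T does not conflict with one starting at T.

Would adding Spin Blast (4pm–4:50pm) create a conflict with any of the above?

Yes — it overlaps Cardio Fusion, Core Basics

Spin Power: ends 2:20pm at or before Spin Blast starts 4pm → clear.
Dance Bootcamp: ends 2:05pm at or before Spin Blast starts 4pm → clear.
Cardio Fusion: starts 2:05pm before Spin Blast ends 4:50pm, and ends 5:35pm after Spin Blast starts 4pm → overlap.
Core Basics: starts 2:15pm before Spin Blast ends 4:50pm, and ends 4:05pm after Spin Blast starts 4pm → overlap.
Core 30: starts 5:15pm at or after Spin Blast ends 4:50pm → clear.
Pilates Lab: starts 5:25pm at or after Spin Blast ends 4:50pm → clear.
Spin Blast overlaps Cardio Fusion, Core Basics.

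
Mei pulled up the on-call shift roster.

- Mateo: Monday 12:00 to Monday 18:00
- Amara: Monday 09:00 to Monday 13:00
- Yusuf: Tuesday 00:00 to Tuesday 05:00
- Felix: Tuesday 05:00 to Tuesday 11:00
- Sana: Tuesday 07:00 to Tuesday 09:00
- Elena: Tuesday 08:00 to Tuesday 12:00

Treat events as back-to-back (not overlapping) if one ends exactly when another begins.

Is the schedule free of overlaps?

Sorted by start: Amara, Mateo, Yusuf, Felix, Sana, Elena.
Mateo starts before Amara ends → Amara and Mateo overlap.
That's a conflict, so the schedule is not conflict-free.

No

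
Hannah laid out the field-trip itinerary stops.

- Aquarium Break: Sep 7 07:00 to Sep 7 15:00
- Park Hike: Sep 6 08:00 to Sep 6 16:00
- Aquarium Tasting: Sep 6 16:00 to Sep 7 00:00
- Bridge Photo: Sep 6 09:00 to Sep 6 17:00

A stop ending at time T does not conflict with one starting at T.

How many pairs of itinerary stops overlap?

2

Sorted by start: Park Hike, Bridge Photo, Aquarium Tasting, Aquarium Break.
Bridge Photo starts before Park Hike ends → Park Hike and Bridge Photo overlap.
Aquarium Tasting starts exactly when Park Hike ends (back-to-back, no overlap); Park Hike is clear from here.
Aquarium Tasting starts before Bridge Photo ends → Bridge Photo and Aquarium Tasting overlap.
Aquarium Break starts after Bridge Photo ends.
Aquarium Break starts after Aquarium Tasting ends.
Overlapping pairs: Aquarium Tasting & Bridge Photo, Bridge Photo & Park Hike — 2 in total.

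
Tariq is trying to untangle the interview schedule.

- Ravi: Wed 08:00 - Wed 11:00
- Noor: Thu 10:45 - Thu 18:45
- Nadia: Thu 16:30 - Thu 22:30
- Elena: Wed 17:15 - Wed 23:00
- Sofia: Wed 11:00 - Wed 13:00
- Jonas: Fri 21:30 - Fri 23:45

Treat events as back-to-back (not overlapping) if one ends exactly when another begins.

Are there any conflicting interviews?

Yes

Sorted by start: Ravi, Sofia, Elena, Noor, Nadia, Jonas.
Sofia starts exactly when Ravi ends (back-to-back, no overlap) — done with Ravi.
Elena starts after Sofia ends — done with Sofia.
Noor starts after Elena ends — done with Elena.
Nadia starts before Noor ends → Noor and Nadia overlap.
That's a conflict, so the schedule is not conflict-free.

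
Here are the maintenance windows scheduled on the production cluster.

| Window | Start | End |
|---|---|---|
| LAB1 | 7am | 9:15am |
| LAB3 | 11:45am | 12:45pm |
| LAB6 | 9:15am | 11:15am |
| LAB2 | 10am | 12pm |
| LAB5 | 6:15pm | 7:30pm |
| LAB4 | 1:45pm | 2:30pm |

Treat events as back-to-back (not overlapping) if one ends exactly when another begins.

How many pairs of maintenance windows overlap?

Sorted by start: LAB1, LAB6, LAB2, LAB3, LAB4, LAB5.
LAB6 starts exactly when LAB1 ends (back-to-back, no overlap); LAB1 is clear from here.
LAB2 starts before LAB6 ends → LAB6 and LAB2 overlap.
LAB3 starts after LAB6 ends; LAB6 is clear from here.
LAB3 starts before LAB2 ends → LAB2 and LAB3 overlap.
LAB4 starts after LAB2 ends; LAB2 is clear from here.
LAB4 starts after LAB3 ends; LAB3 is clear from here.
LAB5 starts after LAB4 ends.
Overlapping pairs: LAB2 & LAB3, LAB2 & LAB6 — 2 in total.

2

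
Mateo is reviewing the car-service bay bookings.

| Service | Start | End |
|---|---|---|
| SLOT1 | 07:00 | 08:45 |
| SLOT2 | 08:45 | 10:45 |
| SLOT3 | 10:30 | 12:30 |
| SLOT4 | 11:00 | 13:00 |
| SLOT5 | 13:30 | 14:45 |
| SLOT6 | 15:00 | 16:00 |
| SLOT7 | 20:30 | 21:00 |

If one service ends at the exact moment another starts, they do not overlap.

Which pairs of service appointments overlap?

Two intervals overlap when each starts before the other ends.
Sorted by start: SLOT1, SLOT2, SLOT3, SLOT4, SLOT5, SLOT6, SLOT7.
SLOT2 starts exactly when SLOT1 ends (back-to-back, no overlap), so nothing later overlaps SLOT1 either.
SLOT3 starts before SLOT2 ends → SLOT2 and SLOT3 overlap.
SLOT4 starts after SLOT2 ends, so nothing later overlaps SLOT2 either.
SLOT4 starts before SLOT3 ends → SLOT3 and SLOT4 overlap.
SLOT5 starts after SLOT3 ends, so nothing later overlaps SLOT3 either.
SLOT5 starts after SLOT4 ends, so nothing later overlaps SLOT4 either.
SLOT6 starts after SLOT5 ends, so nothing later overlaps SLOT5 either.
SLOT7 starts after SLOT6 ends.

SLOT2 & SLOT3, SLOT3 & SLOT4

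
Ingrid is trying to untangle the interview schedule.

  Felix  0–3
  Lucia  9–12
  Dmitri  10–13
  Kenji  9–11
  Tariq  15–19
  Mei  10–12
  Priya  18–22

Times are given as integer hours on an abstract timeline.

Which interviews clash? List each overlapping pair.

Check each pair: they overlap iff neither finishes before the other starts.
Sorted by start: Felix, Lucia, Kenji, Dmitri, Mei, Tariq, Priya.
Lucia starts after Felix ends, so Felix has no further overlaps.
Kenji starts before Lucia ends → Lucia and Kenji overlap.
Dmitri starts before Lucia ends → Lucia and Dmitri overlap.
Mei starts before Lucia ends → Lucia and Mei overlap.
Tariq starts after Lucia ends, so Lucia has no further overlaps.
Dmitri starts before Kenji ends → Kenji and Dmitri overlap.
Mei starts before Kenji ends → Kenji and Mei overlap.
Tariq starts after Kenji ends, so Kenji has no further overlaps.
Mei starts before Dmitri ends → Dmitri and Mei overlap.
Tariq starts after Dmitri ends, so Dmitri has no further overlaps.
Tariq starts after Mei ends, so Mei has no further overlaps.
Priya starts before Tariq ends → Tariq and Priya overlap.

Dmitri & Kenji, Dmitri & Lucia, Dmitri & Mei, Kenji & Lucia, Kenji & Mei, Lucia & Mei, Priya & Tariq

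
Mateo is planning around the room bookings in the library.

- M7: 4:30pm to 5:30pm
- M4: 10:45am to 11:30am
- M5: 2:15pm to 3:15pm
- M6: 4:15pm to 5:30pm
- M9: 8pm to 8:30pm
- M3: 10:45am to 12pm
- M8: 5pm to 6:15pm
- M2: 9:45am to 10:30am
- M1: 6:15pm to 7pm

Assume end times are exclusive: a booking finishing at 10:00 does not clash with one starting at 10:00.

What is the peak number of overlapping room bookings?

3

Walk through starts and ends in time order (an end at T is processed before a start at T):
9:45am start M2 → 1
10:30am end M2 → 0
10:45am start M3 → 1
10:45am start M4 → 2
11:30am end M4 → 1
12pm end M3 → 0
2:15pm start M5 → 1
3:15pm end M5 → 0
4:15pm start M6 → 1
4:30pm start M7 → 2
5pm start M8 → 3
5:30pm end M6 → 2
5:30pm end M7 → 1
6:15pm end M8 → 0
6:15pm start M1 → 1
7pm end M1 → 0
8pm start M9 → 1
8:30pm end M9 → 0
Peak is 3, at 5pm (M6, M7, M8).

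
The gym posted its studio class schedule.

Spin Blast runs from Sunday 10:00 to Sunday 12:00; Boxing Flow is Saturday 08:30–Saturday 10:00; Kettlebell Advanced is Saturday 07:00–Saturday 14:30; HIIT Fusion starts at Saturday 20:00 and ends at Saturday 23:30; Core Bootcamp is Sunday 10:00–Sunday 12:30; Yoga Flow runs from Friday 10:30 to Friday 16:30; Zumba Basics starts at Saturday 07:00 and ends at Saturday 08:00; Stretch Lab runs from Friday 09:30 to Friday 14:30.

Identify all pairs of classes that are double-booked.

Boxing Flow & Kettlebell Advanced, Core Bootcamp & Spin Blast, Kettlebell Advanced & Zumba Basics, Stretch Lab & Yoga Flow

Sorted by start: Stretch Lab, Yoga Flow, Kettlebell Advanced, Zumba Basics, Boxing Flow, HIIT Fusion, Core Bootcamp, Spin Blast.
Yoga Flow starts before Stretch Lab ends → Stretch Lab and Yoga Flow overlap.
Kettlebell Advanced starts after Stretch Lab ends, so Stretch Lab has no further overlaps.
Kettlebell Advanced starts after Yoga Flow ends, so Yoga Flow has no further overlaps.
Zumba Basics starts before Kettlebell Advanced ends → Kettlebell Advanced and Zumba Basics overlap.
Boxing Flow starts before Kettlebell Advanced ends → Kettlebell Advanced and Boxing Flow overlap.
HIIT Fusion starts after Kettlebell Advanced ends, so Kettlebell Advanced has no further overlaps.
Boxing Flow starts after Zumba Basics ends, so Zumba Basics has no further overlaps.
HIIT Fusion starts after Boxing Flow ends, so Boxing Flow has no further overlaps.
Core Bootcamp starts after HIIT Fusion ends, so HIIT Fusion has no further overlaps.
Spin Blast starts before Core Bootcamp ends → Core Bootcamp and Spin Blast overlap.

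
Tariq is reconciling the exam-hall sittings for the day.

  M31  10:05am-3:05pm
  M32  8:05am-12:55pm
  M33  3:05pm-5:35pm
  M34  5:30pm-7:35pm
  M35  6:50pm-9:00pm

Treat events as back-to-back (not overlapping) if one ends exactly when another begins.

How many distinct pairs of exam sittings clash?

Sorted by start: M32, M31, M33, M34, M35.
M31 starts before M32 ends → M32 and M31 overlap.
M33 starts after M32 ends — done with M32.
M33 starts exactly when M31 ends (back-to-back, no overlap) — done with M31.
M34 starts before M33 ends → M33 and M34 overlap.
M35 starts after M33 ends.
M35 starts before M34 ends → M34 and M35 overlap.
Overlapping pairs: M31 & M32, M33 & M34, M34 & M35 — 3 in total.

3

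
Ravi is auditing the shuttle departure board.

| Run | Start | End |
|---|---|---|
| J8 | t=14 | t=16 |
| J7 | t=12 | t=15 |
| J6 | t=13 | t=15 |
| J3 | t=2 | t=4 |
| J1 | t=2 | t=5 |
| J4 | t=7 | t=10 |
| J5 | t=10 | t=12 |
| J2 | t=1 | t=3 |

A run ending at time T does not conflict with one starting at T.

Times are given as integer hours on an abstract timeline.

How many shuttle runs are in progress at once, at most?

3

Sort all start/end points and keep a running count:
t=1 start J2 → 1
t=2 start J1 → 2
t=2 start J3 → 3
t=3 end J2 → 2
t=4 end J3 → 1
t=5 end J1 → 0
t=7 start J4 → 1
t=10 end J4 → 0
t=10 start J5 → 1
t=12 end J5 → 0
t=12 start J7 → 1
t=13 start J6 → 2
t=14 start J8 → 3
t=15 end J6 → 2
t=15 end J7 → 1
t=16 end J8 → 0
Peak is 3, at t=2 (J1, J2, J3).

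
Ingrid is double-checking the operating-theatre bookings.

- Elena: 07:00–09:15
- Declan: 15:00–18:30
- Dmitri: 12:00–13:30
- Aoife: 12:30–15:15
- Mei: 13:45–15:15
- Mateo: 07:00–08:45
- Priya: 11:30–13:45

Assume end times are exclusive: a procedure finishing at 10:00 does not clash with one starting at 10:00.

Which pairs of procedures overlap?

Check each pair: they overlap iff neither finishes before the other starts.
Sorted by start: Mateo, Elena, Priya, Dmitri, Aoife, Mei, Declan.
Elena starts before Mateo ends → Mateo and Elena overlap.
Priya starts after Mateo ends — done with Mateo.
Priya starts after Elena ends — done with Elena.
Dmitri starts before Priya ends → Priya and Dmitri overlap.
Aoife starts before Priya ends → Priya and Aoife overlap.
Mei starts exactly when Priya ends (back-to-back, no overlap) — done with Priya.
Aoife starts before Dmitri ends → Dmitri and Aoife overlap.
Mei starts after Dmitri ends — done with Dmitri.
Mei starts before Aoife ends → Aoife and Mei overlap.
Declan starts before Aoife ends → Aoife and Declan overlap.
Declan starts before Mei ends → Mei and Declan overlap.

Aoife & Declan, Aoife & Dmitri, Aoife & Mei, Aoife & Priya, Declan & Mei, Dmitri & Priya, Elena & Mateo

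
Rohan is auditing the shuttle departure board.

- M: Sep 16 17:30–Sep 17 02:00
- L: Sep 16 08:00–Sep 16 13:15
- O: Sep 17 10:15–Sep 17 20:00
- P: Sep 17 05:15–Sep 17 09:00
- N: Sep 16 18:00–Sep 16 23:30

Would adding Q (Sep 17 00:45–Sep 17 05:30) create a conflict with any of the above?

L: ends Sep 16 13:15 at or before Q starts Sep 17 00:45 → clear.
M: starts Sep 16 17:30 before Q ends Sep 17 05:30, and ends Sep 17 02:00 after Q starts Sep 17 00:45 → overlap.
N: ends Sep 16 23:30 at or before Q starts Sep 17 00:45 → clear.
P: starts Sep 17 05:15 before Q ends Sep 17 05:30, and ends Sep 17 09:00 after Q starts Sep 17 00:45 → overlap.
O: starts Sep 17 10:15 at or after Q ends Sep 17 05:30 → clear.
Q overlaps M, P.

Yes — it overlaps M, P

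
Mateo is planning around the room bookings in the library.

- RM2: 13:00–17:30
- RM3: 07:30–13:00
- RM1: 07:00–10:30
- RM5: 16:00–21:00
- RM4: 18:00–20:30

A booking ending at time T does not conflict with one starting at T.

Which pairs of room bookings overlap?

Sorted by start: RM1, RM3, RM2, RM5, RM4.
RM3 starts before RM1 ends → RM1 and RM3 overlap.
RM2 starts after RM1 ends — done with RM1.
RM2 starts exactly when RM3 ends (back-to-back, no overlap) — done with RM3.
RM5 starts before RM2 ends → RM2 and RM5 overlap.
RM4 starts after RM2 ends.
RM4 starts before RM5 ends → RM5 and RM4 overlap.

RM1 & RM3, RM2 & RM5, RM4 & RM5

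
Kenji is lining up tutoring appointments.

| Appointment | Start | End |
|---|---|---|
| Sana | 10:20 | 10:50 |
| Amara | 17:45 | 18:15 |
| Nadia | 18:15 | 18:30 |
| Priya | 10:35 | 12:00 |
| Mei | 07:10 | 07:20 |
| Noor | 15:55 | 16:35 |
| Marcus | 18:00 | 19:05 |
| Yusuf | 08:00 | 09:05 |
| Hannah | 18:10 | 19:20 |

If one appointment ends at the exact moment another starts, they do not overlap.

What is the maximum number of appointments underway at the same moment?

3

Sweep the timeline, counting +1 at each start and −1 at each end (ends before starts at a tie):
07:10 start Mei → 1
07:20 end Mei → 0
08:00 start Yusuf → 1
09:05 end Yusuf → 0
10:20 start Sana → 1
10:35 start Priya → 2
10:50 end Sana → 1
12:00 end Priya → 0
15:55 start Noor → 1
16:35 end Noor → 0
17:45 start Amara → 1
18:00 start Marcus → 2
18:10 start Hannah → 3
18:15 end Amara → 2
18:15 start Nadia → 3
18:30 end Nadia → 2
19:05 end Marcus → 1
19:20 end Hannah → 0
Peak is 3, at 18:10 (Amara, Hannah, Marcus).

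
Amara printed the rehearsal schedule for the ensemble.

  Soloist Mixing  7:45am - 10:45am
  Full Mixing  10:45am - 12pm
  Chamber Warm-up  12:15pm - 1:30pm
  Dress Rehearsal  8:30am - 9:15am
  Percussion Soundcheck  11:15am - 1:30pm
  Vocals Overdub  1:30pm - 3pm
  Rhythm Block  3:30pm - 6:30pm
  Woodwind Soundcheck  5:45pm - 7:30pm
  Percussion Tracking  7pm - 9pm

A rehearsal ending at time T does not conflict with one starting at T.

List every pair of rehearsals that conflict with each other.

Sorted by start: Soloist Mixing, Dress Rehearsal, Full Mixing, Percussion Soundcheck, Chamber Warm-up, Vocals Overdub, Rhythm Block, Woodwind Soundcheck, Percussion Tracking.
Dress Rehearsal starts before Soloist Mixing ends → Soloist Mixing and Dress Rehearsal overlap.
Full Mixing starts exactly when Soloist Mixing ends (back-to-back, no overlap) — done with Soloist Mixing.
Full Mixing starts after Dress Rehearsal ends — done with Dress Rehearsal.
Percussion Soundcheck starts before Full Mixing ends → Full Mixing and Percussion Soundcheck overlap.
Chamber Warm-up starts after Full Mixing ends — done with Full Mixing.
Chamber Warm-up starts before Percussion Soundcheck ends → Percussion Soundcheck and Chamber Warm-up overlap.
Vocals Overdub starts exactly when Percussion Soundcheck ends (back-to-back, no overlap) — done with Percussion Soundcheck.
Vocals Overdub starts exactly when Chamber Warm-up ends (back-to-back, no overlap) — done with Chamber Warm-up.
Rhythm Block starts after Vocals Overdub ends — done with Vocals Overdub.
Woodwind Soundcheck starts before Rhythm Block ends → Rhythm Block and Woodwind Soundcheck overlap.
Percussion Tracking starts after Rhythm Block ends.
Percussion Tracking starts before Woodwind Soundcheck ends → Woodwind Soundcheck and Percussion Tracking overlap.

Chamber Warm-up & Percussion Soundcheck, Dress Rehearsal & Soloist Mixing, Full Mixing & Percussion Soundcheck, Percussion Tracking & Woodwind Soundcheck, Rhythm Block & Woodwind Soundcheck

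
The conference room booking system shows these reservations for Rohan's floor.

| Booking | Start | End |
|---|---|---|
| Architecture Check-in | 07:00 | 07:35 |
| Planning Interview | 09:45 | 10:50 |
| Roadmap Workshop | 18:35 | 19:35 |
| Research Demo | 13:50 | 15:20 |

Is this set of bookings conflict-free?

Sorted by start: Architecture Check-in, Planning Interview, Research Demo, Roadmap Workshop.
Planning Interview starts after Architecture Check-in ends, so Architecture Check-in has no further overlaps.
Research Demo starts after Planning Interview ends, so Planning Interview has no further overlaps.
Roadmap Workshop starts after Research Demo ends.
Every pair is clear; the schedule has no overlaps.

Yes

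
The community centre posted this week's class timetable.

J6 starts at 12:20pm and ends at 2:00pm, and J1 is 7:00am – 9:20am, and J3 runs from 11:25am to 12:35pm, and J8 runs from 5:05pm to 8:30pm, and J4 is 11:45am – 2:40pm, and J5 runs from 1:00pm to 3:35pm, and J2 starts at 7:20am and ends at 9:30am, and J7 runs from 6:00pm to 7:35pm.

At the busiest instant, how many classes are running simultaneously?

3

Walk through starts and ends in time order (an end at T is processed before a start at T):
7:00am start J1 → 1
7:20am start J2 → 2
9:20am end J1 → 1
9:30am end J2 → 0
11:25am start J3 → 1
11:45am start J4 → 2
12:20pm start J6 → 3
12:35pm end J3 → 2
1:00pm start J5 → 3
2:00pm end J6 → 2
2:40pm end J4 → 1
3:35pm end J5 → 0
5:05pm start J8 → 1
6:00pm start J7 → 2
7:35pm end J7 → 1
8:30pm end J8 → 0
Peak is 3, at 12:20pm (J3, J4, J6).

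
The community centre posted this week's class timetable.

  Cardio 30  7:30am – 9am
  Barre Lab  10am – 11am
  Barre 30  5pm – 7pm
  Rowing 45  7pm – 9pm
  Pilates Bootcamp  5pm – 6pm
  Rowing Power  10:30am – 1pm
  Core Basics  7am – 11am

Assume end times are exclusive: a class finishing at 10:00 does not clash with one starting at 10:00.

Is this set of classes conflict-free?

Sorted by start: Core Basics, Cardio 30, Barre Lab, Rowing Power, Pilates Bootcamp, Barre 30, Rowing 45.
Cardio 30 starts before Core Basics ends → Core Basics and Cardio 30 overlap.
That's a conflict, so the schedule is not conflict-free.

No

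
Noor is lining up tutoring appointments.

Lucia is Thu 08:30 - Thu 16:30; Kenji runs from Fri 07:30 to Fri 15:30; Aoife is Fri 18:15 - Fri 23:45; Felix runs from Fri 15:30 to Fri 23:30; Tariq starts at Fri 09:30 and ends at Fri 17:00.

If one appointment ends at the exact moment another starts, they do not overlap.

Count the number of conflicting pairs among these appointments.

3

Sorted by start: Lucia, Kenji, Tariq, Felix, Aoife.
Kenji starts after Lucia ends, so Lucia has no further overlaps.
Tariq starts before Kenji ends → Kenji and Tariq overlap.
Felix starts exactly when Kenji ends (back-to-back, no overlap), so Kenji has no further overlaps.
Felix starts before Tariq ends → Tariq and Felix overlap.
Aoife starts after Tariq ends.
Aoife starts before Felix ends → Felix and Aoife overlap.
Overlapping pairs: Aoife & Felix, Felix & Tariq, Kenji & Tariq — 3 in total.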